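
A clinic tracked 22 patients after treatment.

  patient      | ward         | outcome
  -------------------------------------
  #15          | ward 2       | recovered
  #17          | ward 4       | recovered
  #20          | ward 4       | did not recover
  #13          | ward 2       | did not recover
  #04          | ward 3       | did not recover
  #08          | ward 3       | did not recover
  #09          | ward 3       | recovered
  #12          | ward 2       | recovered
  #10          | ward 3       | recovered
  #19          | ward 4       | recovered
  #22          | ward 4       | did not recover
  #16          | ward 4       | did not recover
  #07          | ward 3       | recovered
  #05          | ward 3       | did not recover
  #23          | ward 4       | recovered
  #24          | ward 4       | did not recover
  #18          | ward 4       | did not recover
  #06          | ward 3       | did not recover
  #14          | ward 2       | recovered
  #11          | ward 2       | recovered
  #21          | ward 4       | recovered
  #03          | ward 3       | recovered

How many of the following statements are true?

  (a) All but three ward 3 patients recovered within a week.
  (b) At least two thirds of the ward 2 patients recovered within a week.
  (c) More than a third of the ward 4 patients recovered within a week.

(a) ward 3: |A| = 8, |A ∩ B| = 4; needs |A ∖ B| = 3 — false.
(b) ward 2: |A| = 5, |A ∩ B| = 4; needs |A ∩ B| / |A| ≥ 2/3 — true.
(c) ward 4: |A| = 9, |A ∩ B| = 4; needs |A ∩ B| / |A| > 1/3 — true.

2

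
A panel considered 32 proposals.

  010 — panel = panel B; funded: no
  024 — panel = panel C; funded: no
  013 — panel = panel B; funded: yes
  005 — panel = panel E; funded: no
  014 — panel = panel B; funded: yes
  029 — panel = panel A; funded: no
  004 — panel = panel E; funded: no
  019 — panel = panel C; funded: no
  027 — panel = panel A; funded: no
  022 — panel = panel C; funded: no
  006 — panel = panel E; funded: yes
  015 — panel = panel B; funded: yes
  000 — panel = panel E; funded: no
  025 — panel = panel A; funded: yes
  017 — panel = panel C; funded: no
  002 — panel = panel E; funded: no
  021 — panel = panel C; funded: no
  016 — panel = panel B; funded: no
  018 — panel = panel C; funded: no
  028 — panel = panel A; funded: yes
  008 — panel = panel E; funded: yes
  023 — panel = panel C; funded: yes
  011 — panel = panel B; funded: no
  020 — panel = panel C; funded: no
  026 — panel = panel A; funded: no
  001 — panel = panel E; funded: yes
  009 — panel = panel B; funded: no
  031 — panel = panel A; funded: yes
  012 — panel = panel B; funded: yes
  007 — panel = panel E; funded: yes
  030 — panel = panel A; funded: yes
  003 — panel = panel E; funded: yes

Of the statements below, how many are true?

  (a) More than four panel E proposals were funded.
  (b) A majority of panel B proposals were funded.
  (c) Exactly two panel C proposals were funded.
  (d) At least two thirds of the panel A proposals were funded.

1

(a) panel E: |A| = 9, |A ∩ B| = 5; needs |A ∩ B| > 4 — true.
(b) panel B: |A| = 8, |A ∩ B| = 4; needs |A ∩ B| > |A ∖ B| — false.
(c) panel C: |A| = 8, |A ∩ B| = 1; needs |A ∩ B| = 2 — false.
(d) panel A: |A| = 7, |A ∩ B| = 4; needs |A ∩ B| / |A| ≥ 2/3 — false.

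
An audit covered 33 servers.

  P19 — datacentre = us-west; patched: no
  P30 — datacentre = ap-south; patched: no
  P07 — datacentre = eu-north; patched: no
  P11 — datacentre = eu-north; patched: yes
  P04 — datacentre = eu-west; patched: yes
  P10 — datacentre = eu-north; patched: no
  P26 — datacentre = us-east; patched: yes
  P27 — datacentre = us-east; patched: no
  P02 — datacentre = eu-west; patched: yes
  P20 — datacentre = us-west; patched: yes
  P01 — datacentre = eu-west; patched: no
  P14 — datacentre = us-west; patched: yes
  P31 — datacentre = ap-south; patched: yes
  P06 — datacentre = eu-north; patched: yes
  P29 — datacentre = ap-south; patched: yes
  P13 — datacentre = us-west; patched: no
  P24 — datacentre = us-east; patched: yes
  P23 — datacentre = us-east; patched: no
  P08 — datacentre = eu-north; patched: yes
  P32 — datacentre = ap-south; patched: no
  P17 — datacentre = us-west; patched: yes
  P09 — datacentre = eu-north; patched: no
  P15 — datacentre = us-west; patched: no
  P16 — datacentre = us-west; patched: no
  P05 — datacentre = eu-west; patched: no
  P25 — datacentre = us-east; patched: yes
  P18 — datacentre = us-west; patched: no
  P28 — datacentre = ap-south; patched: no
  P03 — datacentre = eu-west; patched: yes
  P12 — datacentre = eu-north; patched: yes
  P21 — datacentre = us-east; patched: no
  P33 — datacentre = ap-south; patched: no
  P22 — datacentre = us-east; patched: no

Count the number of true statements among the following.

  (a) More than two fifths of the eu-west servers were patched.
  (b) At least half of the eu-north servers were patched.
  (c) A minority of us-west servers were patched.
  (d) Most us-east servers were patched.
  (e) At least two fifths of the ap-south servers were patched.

(a) eu-west: |A| = 5, |A ∩ B| = 3; needs |A ∩ B| / |A| > 2/5 — true.
(b) eu-north: |A| = 7, |A ∩ B| = 4; needs |A ∩ B| ≥ |A ∖ B| — true.
(c) us-west: |A| = 8, |A ∩ B| = 3; needs |A ∩ B| < |A ∖ B| — true.
(d) us-east: |A| = 7, |A ∩ B| = 3; needs |A ∩ B| > |A ∖ B| — false.
(e) ap-south: |A| = 6, |A ∩ B| = 2; needs |A ∩ B| / |A| ≥ 2/5 — false.

3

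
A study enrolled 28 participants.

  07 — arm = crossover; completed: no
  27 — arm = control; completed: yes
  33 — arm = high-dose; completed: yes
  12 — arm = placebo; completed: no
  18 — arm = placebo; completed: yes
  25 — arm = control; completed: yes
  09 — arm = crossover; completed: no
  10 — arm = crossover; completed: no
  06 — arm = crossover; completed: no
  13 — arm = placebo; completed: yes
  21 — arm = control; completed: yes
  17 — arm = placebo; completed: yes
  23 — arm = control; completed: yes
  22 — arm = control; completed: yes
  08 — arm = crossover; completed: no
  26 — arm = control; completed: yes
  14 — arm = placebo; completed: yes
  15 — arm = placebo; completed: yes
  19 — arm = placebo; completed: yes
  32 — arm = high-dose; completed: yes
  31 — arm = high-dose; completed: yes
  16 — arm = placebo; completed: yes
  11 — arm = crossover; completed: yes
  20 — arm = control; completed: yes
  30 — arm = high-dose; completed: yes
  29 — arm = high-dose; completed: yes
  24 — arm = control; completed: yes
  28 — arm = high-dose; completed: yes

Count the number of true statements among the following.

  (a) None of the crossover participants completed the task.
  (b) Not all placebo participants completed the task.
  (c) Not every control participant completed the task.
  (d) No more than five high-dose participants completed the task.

1

(a) crossover: |A| = 6, |A ∩ B| = 1; needs A ∩ B = ∅ (|A ∩ B| = 0) — false.
(b) placebo: |A| = 8, |A ∩ B| = 7; needs A ⊄ B (|A ∖ B| ≥ 1) — true.
(c) control: |A| = 8, |A ∩ B| = 8; needs A ⊄ B (|A ∖ B| ≥ 1) — false.
(d) high-dose: |A| = 6, |A ∩ B| = 6; needs |A ∩ B| ≤ 5 — false.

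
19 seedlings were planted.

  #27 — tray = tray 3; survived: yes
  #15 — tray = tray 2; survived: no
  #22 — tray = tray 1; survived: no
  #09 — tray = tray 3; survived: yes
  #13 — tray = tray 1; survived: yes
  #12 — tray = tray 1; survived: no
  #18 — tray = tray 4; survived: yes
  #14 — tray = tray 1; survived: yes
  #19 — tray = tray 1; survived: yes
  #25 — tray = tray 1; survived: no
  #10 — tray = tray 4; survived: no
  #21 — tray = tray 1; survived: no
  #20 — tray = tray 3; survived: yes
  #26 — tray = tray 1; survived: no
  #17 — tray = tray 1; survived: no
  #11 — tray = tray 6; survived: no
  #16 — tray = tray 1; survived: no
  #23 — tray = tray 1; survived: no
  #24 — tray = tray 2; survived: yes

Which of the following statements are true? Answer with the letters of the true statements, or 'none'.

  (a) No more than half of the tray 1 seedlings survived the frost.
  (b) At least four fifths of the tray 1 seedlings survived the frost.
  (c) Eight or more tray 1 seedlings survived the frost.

|A| = 11, |A ∩ B| = 3, |A ∖ B| = 8.
(a) |A ∩ B| ≤ |A ∖ B|: holds.
(b) |A ∩ B| / |A| ≥ 4/5: fails.
(c) |A ∩ B| ≥ 8: fails.

(a)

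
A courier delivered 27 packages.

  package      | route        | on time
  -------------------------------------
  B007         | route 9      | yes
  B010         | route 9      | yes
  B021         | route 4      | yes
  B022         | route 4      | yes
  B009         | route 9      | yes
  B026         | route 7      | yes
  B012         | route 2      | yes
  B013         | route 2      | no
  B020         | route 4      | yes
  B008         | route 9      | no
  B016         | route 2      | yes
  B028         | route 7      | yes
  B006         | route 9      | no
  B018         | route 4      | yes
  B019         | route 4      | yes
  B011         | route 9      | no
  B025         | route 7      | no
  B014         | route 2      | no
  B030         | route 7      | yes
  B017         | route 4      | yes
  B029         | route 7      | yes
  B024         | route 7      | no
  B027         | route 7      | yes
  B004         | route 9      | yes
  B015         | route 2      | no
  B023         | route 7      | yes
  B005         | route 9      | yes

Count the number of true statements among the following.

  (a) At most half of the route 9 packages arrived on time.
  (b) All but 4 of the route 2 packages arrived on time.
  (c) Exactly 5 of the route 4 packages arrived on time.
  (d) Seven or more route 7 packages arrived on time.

(a) route 9: |A| = 8, |A ∩ B| = 5; needs |A ∩ B| ≤ |A ∖ B| — false.
(b) route 2: |A| = 5, |A ∩ B| = 2; needs |A ∖ B| = 4 — false.
(c) route 4: |A| = 6, |A ∩ B| = 6; needs |A ∩ B| = 5 — false.
(d) route 7: |A| = 8, |A ∩ B| = 6; needs |A ∩ B| ≥ 7 — false.

0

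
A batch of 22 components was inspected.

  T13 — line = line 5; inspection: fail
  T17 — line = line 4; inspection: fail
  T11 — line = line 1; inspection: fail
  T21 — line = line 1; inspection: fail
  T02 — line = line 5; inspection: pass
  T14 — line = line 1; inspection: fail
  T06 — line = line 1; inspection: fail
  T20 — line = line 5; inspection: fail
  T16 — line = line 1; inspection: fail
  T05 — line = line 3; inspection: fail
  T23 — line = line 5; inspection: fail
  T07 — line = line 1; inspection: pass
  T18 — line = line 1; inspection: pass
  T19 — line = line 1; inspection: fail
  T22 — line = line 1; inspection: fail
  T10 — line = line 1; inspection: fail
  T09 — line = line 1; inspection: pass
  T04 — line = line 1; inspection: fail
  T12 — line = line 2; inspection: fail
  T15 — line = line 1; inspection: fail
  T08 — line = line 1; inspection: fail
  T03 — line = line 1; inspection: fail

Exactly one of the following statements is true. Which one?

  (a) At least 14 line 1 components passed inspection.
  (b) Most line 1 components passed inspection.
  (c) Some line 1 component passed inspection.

(c)

|A| = 15, |A ∩ B| = 3, |A ∖ B| = 12.
(a) requires |A ∩ B| ≥ 14: false.
(b) requires |A ∩ B| > |A ∖ B|: false.
(c) requires A ∩ B ≠ ∅ (|A ∩ B| ≥ 1): true.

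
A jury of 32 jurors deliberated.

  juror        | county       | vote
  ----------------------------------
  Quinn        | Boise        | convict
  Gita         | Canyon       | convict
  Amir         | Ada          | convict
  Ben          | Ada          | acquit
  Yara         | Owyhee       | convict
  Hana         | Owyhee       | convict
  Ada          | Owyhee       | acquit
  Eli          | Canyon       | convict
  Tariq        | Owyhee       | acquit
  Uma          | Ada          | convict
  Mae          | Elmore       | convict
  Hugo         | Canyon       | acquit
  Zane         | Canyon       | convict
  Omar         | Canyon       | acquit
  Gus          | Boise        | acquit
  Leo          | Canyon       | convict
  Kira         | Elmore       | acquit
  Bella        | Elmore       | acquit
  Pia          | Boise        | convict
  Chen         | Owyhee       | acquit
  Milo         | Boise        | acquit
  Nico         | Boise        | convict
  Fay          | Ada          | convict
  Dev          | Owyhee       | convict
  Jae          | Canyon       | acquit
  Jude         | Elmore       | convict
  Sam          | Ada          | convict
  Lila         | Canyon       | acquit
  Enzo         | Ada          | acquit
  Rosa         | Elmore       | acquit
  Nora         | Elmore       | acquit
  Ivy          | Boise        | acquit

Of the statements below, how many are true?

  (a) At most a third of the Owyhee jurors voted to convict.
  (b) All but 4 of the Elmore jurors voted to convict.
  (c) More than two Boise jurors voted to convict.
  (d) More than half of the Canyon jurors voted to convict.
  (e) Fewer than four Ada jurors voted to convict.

2

(a) Owyhee: |A| = 6, |A ∩ B| = 3; needs |A ∩ B| / |A| ≤ 1/3 — false.
(b) Elmore: |A| = 6, |A ∩ B| = 2; needs |A ∖ B| = 4 — true.
(c) Boise: |A| = 6, |A ∩ B| = 3; needs |A ∩ B| > 2 — true.
(d) Canyon: |A| = 8, |A ∩ B| = 4; needs |A ∩ B| > |A ∖ B| — false.
(e) Ada: |A| = 6, |A ∩ B| = 4; needs |A ∩ B| < 4 — false.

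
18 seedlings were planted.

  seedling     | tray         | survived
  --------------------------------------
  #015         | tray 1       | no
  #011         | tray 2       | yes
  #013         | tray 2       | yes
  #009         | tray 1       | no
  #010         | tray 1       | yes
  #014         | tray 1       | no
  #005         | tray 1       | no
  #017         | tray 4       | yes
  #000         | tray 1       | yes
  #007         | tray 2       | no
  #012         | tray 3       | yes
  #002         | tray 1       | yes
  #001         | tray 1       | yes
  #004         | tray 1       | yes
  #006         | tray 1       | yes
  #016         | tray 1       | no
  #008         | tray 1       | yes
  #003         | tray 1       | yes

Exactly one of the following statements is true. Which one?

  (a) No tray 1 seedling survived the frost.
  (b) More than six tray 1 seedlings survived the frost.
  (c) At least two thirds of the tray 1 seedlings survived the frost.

|A| = 13, |A ∩ B| = 8, |A ∖ B| = 5.
(a) requires A ∩ B = ∅ (|A ∩ B| = 0): false.
(b) requires |A ∩ B| > 6: true.
(c) requires |A ∩ B| / |A| ≥ 2/3: false.

(b)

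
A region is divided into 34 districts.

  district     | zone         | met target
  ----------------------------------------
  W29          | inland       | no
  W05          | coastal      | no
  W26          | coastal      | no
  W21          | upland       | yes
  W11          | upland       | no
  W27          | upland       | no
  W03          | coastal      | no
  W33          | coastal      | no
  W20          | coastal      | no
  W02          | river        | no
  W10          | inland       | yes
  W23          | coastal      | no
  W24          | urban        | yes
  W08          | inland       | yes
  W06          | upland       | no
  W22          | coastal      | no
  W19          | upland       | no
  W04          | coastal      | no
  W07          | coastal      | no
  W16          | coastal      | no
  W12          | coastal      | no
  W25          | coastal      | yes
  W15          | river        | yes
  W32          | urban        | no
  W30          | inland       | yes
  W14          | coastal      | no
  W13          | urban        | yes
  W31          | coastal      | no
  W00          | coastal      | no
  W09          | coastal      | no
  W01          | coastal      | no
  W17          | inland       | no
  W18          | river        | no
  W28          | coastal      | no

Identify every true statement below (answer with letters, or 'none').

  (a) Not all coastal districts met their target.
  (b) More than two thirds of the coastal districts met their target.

|A| = 18, |A ∩ B| = 1, |A ∖ B| = 17.
(a) A ⊄ B (|A ∖ B| ≥ 1): holds.
(b) |A ∩ B| / |A| > 2/3: fails.

(a)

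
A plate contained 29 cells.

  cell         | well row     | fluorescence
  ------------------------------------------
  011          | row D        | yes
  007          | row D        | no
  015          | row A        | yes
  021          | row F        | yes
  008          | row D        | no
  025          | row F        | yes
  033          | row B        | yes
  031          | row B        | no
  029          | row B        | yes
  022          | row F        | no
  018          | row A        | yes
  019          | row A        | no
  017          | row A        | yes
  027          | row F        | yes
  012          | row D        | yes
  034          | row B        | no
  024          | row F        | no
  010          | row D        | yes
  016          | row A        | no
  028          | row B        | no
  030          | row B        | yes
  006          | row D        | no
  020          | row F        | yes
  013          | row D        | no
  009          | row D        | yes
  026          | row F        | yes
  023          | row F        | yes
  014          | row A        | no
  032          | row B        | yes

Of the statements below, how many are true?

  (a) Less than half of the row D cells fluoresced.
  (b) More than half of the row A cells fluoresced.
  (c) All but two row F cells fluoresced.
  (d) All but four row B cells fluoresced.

1

(a) row D: |A| = 8, |A ∩ B| = 4; needs |A ∩ B| < |A ∖ B| — false.
(b) row A: |A| = 6, |A ∩ B| = 3; needs |A ∩ B| > |A ∖ B| — false.
(c) row F: |A| = 8, |A ∩ B| = 6; needs |A ∖ B| = 2 — true.
(d) row B: |A| = 7, |A ∩ B| = 4; needs |A ∖ B| = 4 — false.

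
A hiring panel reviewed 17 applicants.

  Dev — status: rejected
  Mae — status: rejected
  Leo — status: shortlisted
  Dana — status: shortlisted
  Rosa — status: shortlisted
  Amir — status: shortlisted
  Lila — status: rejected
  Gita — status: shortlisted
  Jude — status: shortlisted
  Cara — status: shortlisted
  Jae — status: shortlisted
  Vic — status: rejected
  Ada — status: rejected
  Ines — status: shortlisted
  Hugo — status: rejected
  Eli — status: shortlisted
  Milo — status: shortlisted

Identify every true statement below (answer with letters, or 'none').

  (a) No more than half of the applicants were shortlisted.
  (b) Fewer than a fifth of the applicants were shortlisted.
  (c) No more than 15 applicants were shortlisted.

|A| = 17, |A ∩ B| = 11, |A ∖ B| = 6.
(a) |A ∩ B| ≤ |A ∖ B|: fails.
(b) |A ∩ B| / |A| < 1/5: fails.
(c) |A ∩ B| ≤ 15: holds.

(c)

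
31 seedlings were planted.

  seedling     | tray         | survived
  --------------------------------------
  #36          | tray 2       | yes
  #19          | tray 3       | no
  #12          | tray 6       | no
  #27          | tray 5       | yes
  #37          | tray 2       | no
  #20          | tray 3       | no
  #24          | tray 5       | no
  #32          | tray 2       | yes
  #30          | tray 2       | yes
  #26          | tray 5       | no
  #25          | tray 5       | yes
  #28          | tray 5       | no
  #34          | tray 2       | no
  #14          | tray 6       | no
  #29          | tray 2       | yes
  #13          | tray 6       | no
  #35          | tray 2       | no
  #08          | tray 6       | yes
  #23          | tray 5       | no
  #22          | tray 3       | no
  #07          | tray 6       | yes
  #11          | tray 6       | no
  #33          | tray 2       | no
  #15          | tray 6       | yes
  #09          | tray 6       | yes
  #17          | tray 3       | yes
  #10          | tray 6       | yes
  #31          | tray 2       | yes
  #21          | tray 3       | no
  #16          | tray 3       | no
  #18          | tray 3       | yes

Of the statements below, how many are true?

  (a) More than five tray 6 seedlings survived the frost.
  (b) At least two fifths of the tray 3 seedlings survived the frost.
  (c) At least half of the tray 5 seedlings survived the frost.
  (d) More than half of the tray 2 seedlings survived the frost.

(a) tray 6: |A| = 9, |A ∩ B| = 5; needs |A ∩ B| > 5 — false.
(b) tray 3: |A| = 7, |A ∩ B| = 2; needs |A ∩ B| / |A| ≥ 2/5 — false.
(c) tray 5: |A| = 6, |A ∩ B| = 2; needs |A ∩ B| ≥ |A ∖ B| — false.
(d) tray 2: |A| = 9, |A ∩ B| = 5; needs |A ∩ B| > |A ∖ B| — true.

1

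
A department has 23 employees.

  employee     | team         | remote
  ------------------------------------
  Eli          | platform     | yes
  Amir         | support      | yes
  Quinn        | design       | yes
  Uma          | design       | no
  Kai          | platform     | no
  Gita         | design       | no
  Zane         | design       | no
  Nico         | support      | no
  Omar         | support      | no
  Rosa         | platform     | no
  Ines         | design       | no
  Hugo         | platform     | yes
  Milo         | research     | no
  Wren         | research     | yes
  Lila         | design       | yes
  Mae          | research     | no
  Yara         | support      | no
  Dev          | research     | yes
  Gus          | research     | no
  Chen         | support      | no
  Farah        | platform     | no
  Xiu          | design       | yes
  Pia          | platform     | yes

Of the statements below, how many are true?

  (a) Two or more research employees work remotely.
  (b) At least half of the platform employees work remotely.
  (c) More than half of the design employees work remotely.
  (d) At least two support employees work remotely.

(a) research: |A| = 5, |A ∩ B| = 2; needs |A ∩ B| ≥ 2 — true.
(b) platform: |A| = 6, |A ∩ B| = 3; needs |A ∩ B| ≥ |A ∖ B| — true.
(c) design: |A| = 7, |A ∩ B| = 3; needs |A ∩ B| > |A ∖ B| — false.
(d) support: |A| = 5, |A ∩ B| = 1; needs |A ∩ B| ≥ 2 — false.

2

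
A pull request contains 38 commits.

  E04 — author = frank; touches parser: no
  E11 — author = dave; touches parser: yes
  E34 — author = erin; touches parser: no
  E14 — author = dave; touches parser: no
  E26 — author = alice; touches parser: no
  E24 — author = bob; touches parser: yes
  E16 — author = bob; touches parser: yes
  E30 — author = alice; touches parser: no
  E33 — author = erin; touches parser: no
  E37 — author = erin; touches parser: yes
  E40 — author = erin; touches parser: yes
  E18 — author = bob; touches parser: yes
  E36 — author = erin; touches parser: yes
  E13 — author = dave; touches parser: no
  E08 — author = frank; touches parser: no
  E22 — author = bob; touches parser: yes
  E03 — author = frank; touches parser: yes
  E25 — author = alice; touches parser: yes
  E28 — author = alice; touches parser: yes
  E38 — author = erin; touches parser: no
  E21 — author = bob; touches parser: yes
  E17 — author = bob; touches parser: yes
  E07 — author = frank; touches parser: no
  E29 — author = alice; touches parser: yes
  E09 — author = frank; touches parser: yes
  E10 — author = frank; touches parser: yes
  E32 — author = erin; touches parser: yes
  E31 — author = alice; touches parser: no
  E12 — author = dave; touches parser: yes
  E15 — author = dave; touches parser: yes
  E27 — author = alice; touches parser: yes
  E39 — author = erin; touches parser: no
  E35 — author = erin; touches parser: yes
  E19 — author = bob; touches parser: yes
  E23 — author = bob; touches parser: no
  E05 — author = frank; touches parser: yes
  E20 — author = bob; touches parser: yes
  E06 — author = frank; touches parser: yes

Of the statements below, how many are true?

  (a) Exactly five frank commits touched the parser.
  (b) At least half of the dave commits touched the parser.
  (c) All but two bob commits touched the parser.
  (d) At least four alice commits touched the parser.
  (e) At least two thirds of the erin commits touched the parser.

3

(a) frank: |A| = 8, |A ∩ B| = 5; needs |A ∩ B| = 5 — true.
(b) dave: |A| = 5, |A ∩ B| = 3; needs |A ∩ B| ≥ |A ∖ B| — true.
(c) bob: |A| = 9, |A ∩ B| = 8; needs |A ∖ B| = 2 — false.
(d) alice: |A| = 7, |A ∩ B| = 4; needs |A ∩ B| ≥ 4 — true.
(e) erin: |A| = 9, |A ∩ B| = 5; needs |A ∩ B| / |A| ≥ 2/3 — false.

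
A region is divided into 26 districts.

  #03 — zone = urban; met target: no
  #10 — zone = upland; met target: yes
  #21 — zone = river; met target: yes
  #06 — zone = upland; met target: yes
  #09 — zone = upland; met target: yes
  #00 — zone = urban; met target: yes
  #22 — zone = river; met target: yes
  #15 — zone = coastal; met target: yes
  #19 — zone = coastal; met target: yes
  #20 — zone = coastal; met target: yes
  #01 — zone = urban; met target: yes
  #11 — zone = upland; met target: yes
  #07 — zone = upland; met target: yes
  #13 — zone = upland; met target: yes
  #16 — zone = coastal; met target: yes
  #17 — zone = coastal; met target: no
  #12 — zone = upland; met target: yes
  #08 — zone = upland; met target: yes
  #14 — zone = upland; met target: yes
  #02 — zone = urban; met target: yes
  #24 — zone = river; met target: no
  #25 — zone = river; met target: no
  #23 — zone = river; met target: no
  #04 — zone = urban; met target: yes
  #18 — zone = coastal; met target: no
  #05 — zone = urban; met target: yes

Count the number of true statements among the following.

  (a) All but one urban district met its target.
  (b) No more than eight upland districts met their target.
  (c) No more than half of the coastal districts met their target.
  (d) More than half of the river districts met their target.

1

(a) urban: |A| = 6, |A ∩ B| = 5; needs |A ∖ B| = 1 — true.
(b) upland: |A| = 9, |A ∩ B| = 9; needs |A ∩ B| ≤ 8 — false.
(c) coastal: |A| = 6, |A ∩ B| = 4; needs |A ∩ B| ≤ |A ∖ B| — false.
(d) river: |A| = 5, |A ∩ B| = 2; needs |A ∩ B| > |A ∖ B| — false.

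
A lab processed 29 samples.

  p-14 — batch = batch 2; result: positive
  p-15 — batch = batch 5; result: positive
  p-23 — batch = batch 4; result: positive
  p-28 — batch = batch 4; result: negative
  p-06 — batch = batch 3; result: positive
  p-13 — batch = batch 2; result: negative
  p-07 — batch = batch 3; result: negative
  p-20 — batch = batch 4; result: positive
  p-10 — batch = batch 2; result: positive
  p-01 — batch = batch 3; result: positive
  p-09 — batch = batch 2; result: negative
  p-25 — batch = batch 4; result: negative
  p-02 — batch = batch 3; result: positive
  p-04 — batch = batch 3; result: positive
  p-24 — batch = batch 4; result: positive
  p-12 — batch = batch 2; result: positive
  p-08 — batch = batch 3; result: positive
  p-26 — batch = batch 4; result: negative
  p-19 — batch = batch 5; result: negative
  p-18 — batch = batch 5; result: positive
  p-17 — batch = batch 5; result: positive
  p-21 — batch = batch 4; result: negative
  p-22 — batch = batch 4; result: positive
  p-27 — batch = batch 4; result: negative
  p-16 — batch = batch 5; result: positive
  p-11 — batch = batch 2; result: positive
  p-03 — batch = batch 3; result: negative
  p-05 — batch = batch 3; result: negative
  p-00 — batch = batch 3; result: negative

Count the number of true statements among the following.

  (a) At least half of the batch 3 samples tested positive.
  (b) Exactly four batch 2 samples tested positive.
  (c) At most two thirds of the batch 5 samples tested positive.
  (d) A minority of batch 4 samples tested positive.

(a) batch 3: |A| = 9, |A ∩ B| = 5; needs |A ∩ B| ≥ |A ∖ B| — true.
(b) batch 2: |A| = 6, |A ∩ B| = 4; needs |A ∩ B| = 4 — true.
(c) batch 5: |A| = 5, |A ∩ B| = 4; needs |A ∩ B| / |A| ≤ 2/3 — false.
(d) batch 4: |A| = 9, |A ∩ B| = 4; needs |A ∩ B| < |A ∖ B| — true.

3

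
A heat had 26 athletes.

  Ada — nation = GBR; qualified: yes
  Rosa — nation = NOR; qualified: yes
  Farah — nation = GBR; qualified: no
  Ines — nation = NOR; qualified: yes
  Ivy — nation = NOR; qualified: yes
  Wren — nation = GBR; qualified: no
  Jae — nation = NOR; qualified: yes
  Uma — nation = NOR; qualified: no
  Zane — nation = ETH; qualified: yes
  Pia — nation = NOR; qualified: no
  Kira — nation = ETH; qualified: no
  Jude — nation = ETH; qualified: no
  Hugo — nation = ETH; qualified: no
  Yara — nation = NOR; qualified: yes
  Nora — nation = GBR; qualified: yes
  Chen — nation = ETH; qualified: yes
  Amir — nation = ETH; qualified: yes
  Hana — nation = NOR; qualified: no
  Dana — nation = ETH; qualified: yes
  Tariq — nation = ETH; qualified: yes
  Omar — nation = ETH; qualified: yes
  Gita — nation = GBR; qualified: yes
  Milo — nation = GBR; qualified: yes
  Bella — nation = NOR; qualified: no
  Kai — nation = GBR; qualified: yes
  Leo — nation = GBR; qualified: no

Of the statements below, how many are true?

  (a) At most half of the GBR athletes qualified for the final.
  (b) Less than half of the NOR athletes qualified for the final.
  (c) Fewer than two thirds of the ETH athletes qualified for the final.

(a) GBR: |A| = 8, |A ∩ B| = 5; needs |A ∩ B| ≤ |A ∖ B| — false.
(b) NOR: |A| = 9, |A ∩ B| = 5; needs |A ∩ B| < |A ∖ B| — false.
(c) ETH: |A| = 9, |A ∩ B| = 6; needs |A ∩ B| / |A| < 2/3 — false.

0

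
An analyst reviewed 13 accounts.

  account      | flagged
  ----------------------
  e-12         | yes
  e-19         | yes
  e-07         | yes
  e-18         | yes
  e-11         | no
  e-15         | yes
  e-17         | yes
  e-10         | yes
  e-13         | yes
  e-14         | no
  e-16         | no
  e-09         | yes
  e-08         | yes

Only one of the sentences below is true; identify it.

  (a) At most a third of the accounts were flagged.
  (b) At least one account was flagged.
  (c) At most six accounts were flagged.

|A| = 13, |A ∩ B| = 10, |A ∖ B| = 3.
(a) requires |A ∩ B| / |A| ≤ 1/3: false.
(b) requires A ∩ B ≠ ∅ (|A ∩ B| ≥ 1): true.
(c) requires |A ∩ B| ≤ 6: false.

(b)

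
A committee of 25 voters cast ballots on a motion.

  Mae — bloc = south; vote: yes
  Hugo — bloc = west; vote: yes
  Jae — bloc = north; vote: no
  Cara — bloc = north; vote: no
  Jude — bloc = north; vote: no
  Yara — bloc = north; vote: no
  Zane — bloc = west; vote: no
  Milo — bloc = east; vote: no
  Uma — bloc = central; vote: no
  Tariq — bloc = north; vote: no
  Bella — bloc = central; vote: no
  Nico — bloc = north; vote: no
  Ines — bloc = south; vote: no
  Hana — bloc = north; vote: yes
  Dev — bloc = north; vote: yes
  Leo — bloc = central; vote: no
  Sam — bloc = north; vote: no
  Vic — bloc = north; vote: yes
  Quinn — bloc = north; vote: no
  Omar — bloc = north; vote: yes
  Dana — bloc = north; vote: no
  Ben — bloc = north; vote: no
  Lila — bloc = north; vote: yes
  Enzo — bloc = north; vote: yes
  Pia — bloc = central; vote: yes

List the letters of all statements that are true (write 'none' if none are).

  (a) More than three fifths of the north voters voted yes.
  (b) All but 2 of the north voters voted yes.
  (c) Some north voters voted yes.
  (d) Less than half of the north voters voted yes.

(c), (d)

|A| = 16, |A ∩ B| = 6, |A ∖ B| = 10.
(a) |A ∩ B| / |A| > 3/5: fails.
(b) |A ∖ B| = 2: fails.
(c) A ∩ B ≠ ∅ (|A ∩ B| ≥ 1): holds.
(d) |A ∩ B| < |A ∖ B|: holds.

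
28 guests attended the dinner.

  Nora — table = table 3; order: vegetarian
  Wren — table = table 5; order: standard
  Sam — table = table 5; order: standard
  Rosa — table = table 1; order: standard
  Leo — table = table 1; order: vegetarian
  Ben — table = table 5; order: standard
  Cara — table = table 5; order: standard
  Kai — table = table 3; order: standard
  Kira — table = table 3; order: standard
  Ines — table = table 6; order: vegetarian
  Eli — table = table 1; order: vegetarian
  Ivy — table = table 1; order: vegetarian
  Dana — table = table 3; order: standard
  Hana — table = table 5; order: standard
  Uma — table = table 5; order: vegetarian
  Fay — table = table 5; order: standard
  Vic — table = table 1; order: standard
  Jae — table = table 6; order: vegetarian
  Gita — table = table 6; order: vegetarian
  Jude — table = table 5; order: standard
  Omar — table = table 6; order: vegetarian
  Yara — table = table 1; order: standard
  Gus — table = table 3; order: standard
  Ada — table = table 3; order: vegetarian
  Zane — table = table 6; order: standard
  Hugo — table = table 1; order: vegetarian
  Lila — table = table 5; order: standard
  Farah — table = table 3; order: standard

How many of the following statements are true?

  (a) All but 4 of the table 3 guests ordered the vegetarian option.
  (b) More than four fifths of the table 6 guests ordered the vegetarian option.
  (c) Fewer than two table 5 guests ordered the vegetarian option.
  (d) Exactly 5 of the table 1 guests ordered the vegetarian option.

1

(a) table 3: |A| = 7, |A ∩ B| = 2; needs |A ∖ B| = 4 — false.
(b) table 6: |A| = 5, |A ∩ B| = 4; needs |A ∩ B| / |A| > 4/5 — false.
(c) table 5: |A| = 9, |A ∩ B| = 1; needs |A ∩ B| < 2 — true.
(d) table 1: |A| = 7, |A ∩ B| = 4; needs |A ∩ B| = 5 — false.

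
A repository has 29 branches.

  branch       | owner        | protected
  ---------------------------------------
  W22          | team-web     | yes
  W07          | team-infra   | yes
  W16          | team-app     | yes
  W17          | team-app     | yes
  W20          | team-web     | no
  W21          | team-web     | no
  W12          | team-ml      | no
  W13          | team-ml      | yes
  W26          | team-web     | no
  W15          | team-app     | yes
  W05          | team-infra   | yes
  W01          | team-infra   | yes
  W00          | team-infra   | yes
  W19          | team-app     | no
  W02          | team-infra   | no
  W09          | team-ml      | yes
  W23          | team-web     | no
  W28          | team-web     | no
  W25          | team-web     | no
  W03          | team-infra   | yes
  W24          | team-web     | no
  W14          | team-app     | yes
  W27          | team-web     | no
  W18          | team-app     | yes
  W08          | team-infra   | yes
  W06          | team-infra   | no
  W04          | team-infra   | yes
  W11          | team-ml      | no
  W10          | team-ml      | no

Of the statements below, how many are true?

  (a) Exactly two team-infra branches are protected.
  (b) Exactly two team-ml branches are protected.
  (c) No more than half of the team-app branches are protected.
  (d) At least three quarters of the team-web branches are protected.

1

(a) team-infra: |A| = 9, |A ∩ B| = 7; needs |A ∩ B| = 2 — false.
(b) team-ml: |A| = 5, |A ∩ B| = 2; needs |A ∩ B| = 2 — true.
(c) team-app: |A| = 6, |A ∩ B| = 5; needs |A ∩ B| ≤ |A ∖ B| — false.
(d) team-web: |A| = 9, |A ∩ B| = 1; needs |A ∩ B| / |A| ≥ 3/4 — false.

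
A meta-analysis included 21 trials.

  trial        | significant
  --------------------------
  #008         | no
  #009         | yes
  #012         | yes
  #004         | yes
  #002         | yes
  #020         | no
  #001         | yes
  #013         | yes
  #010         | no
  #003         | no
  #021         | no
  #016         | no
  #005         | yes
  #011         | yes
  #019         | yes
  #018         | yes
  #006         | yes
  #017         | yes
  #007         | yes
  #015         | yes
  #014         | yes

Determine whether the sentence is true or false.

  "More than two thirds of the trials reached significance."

True

'More than two thirds of the trials reached significance' holds iff |A ∩ B| / |A| > 2/3.
|A| = 21, |A ∩ B| = 15, |A ∖ B| = 6.
|A ∩ B|/|A| = 15/21, so the statement is true.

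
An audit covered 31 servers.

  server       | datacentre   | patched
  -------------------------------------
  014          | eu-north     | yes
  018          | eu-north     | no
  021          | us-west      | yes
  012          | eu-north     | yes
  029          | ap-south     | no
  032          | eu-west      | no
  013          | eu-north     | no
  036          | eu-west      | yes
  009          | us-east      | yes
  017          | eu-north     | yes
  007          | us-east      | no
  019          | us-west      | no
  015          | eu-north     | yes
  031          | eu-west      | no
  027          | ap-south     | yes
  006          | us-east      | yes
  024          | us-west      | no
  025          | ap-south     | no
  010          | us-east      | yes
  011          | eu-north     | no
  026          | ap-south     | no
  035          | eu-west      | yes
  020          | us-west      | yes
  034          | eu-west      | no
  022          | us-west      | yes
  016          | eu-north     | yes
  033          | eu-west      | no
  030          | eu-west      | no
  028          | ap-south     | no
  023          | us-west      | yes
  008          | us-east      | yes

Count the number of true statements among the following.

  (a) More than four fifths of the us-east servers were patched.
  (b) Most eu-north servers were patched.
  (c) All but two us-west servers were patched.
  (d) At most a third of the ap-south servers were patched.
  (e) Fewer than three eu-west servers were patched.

4

(a) us-east: |A| = 5, |A ∩ B| = 4; needs |A ∩ B| / |A| > 4/5 — false.
(b) eu-north: |A| = 8, |A ∩ B| = 5; needs |A ∩ B| > |A ∖ B| — true.
(c) us-west: |A| = 6, |A ∩ B| = 4; needs |A ∖ B| = 2 — true.
(d) ap-south: |A| = 5, |A ∩ B| = 1; needs |A ∩ B| / |A| ≤ 1/3 — true.
(e) eu-west: |A| = 7, |A ∩ B| = 2; needs |A ∩ B| < 3 — true.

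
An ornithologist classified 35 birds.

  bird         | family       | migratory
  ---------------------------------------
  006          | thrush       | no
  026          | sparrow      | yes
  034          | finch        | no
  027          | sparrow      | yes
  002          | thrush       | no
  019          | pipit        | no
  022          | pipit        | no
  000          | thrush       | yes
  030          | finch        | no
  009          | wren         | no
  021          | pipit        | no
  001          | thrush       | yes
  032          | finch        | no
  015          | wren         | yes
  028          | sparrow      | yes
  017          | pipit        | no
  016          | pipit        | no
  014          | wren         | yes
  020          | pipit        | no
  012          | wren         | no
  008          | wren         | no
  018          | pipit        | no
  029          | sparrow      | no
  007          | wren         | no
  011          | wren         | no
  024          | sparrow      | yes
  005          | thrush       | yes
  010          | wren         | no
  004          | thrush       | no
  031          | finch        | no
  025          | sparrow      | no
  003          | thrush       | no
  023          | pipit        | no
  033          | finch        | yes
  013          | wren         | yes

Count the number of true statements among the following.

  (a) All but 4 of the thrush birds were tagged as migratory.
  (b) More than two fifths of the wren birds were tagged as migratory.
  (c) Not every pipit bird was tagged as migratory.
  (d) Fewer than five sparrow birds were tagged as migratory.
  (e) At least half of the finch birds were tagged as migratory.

(a) thrush: |A| = 7, |A ∩ B| = 3; needs |A ∖ B| = 4 — true.
(b) wren: |A| = 9, |A ∩ B| = 3; needs |A ∩ B| / |A| > 2/5 — false.
(c) pipit: |A| = 8, |A ∩ B| = 0; needs A ⊄ B (|A ∖ B| ≥ 1) — true.
(d) sparrow: |A| = 6, |A ∩ B| = 4; needs |A ∩ B| < 5 — true.
(e) finch: |A| = 5, |A ∩ B| = 1; needs |A ∩ B| ≥ |A ∖ B| — false.

3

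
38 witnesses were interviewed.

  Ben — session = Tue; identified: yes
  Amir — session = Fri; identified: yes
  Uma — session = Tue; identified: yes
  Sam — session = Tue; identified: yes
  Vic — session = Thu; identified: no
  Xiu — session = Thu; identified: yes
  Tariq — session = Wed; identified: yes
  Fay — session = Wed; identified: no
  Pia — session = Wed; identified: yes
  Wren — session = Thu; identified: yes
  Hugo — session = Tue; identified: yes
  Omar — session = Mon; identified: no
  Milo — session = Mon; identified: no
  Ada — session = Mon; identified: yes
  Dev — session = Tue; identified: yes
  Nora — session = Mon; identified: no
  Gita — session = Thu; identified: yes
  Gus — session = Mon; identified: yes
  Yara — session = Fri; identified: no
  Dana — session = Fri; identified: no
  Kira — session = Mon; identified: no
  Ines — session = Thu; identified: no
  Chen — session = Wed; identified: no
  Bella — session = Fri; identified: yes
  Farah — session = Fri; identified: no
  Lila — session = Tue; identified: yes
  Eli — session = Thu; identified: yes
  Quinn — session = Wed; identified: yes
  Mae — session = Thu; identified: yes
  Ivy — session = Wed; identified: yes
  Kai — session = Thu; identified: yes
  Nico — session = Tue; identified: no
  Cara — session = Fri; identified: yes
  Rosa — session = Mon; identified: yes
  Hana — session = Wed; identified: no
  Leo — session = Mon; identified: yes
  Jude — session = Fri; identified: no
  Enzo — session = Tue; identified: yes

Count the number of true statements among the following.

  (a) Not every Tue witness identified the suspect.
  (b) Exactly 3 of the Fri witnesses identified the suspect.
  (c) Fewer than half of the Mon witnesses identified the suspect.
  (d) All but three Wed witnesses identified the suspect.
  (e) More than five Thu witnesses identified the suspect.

(a) Tue: |A| = 8, |A ∩ B| = 7; needs A ⊄ B (|A ∖ B| ≥ 1) — true.
(b) Fri: |A| = 7, |A ∩ B| = 3; needs |A ∩ B| = 3 — true.
(c) Mon: |A| = 8, |A ∩ B| = 4; needs |A ∩ B| < |A ∖ B| — false.
(d) Wed: |A| = 7, |A ∩ B| = 4; needs |A ∖ B| = 3 — true.
(e) Thu: |A| = 8, |A ∩ B| = 6; needs |A ∩ B| > 5 — true.

4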